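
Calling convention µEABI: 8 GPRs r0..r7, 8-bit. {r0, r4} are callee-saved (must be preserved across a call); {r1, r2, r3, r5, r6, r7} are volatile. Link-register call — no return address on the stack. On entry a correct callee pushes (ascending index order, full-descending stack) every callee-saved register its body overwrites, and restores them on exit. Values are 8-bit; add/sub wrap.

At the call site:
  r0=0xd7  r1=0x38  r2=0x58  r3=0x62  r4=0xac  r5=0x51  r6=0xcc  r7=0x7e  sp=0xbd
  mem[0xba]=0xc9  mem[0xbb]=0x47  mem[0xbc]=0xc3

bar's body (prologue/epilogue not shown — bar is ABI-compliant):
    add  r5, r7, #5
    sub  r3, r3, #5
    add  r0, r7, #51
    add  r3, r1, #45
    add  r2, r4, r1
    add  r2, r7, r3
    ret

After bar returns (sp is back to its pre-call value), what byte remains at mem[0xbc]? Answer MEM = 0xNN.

MEM = 0xd7

prologue: push r0 -> mem[0xbc]=0xd7, sp=0xbc
body[0] add  r5, r7, #5 -> r5=0x83
body[1] sub  r3, r3, #5 -> r3=0x5d
body[2] add  r0, r7, #51 -> r0=0xb1
body[3] add  r3, r1, #45 -> r3=0x65
body[4] add  r2, r4, r1 -> r2=0xe4
body[5] add  r2, r7, r3 -> r2=0xe3
epilogue: pop r0=0xd7, sp=0xbd
prologue pushed ['r0'] at ['0xbc']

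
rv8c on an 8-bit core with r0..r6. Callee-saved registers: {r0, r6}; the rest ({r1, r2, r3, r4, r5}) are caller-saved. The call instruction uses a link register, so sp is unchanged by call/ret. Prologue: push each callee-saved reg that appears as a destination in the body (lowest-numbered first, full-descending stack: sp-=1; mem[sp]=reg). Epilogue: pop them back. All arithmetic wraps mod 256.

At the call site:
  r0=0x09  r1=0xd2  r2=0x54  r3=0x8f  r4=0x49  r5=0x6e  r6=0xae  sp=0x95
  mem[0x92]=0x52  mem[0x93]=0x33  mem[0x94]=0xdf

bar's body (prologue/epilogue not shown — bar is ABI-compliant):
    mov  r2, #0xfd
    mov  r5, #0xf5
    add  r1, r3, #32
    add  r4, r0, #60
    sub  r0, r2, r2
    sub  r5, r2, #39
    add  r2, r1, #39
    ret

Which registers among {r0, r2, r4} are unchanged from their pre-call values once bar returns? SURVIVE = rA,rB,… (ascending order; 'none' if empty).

prologue: push r0 -> mem[0x94]=0x09, sp=0x94
body[0] mov  r2, #0xfd -> r2=0xfd
body[1] mov  r5, #0xf5 -> r5=0xf5
body[2] add  r1, r3, #32 -> r1=0xaf
body[3] add  r4, r0, #60 -> r4=0x45
body[4] sub  r0, r2, r2 -> r0=0x00
body[5] sub  r5, r2, #39 -> r5=0xd6
body[6] add  r2, r1, #39 -> r2=0xd6
epilogue: pop r0=0x09, sp=0x95
r0: callee-saved, written=True
r2: caller-saved, written=True
r4: caller-saved, written=True

SURVIVE = r0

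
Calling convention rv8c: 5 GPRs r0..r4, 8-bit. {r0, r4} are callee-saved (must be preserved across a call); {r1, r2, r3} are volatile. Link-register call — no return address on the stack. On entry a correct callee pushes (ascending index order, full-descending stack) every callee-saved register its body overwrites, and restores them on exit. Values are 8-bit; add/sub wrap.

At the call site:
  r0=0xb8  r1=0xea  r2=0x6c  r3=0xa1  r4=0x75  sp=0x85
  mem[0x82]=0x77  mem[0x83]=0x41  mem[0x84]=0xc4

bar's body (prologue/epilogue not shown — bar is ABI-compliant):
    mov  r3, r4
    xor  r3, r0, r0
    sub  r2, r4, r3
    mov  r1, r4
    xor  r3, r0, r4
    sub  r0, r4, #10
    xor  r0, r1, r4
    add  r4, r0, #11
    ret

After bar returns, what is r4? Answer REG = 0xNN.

REG = 0x75

prologue: push r0 → mem[0x84]=0xb8, sp=0x84
prologue: push r4 → mem[0x83]=0x75, sp=0x83
body[0] mov  r3, r4 → r3=0x75
body[1] xor  r3, r0, r0 → r3=0x00
body[2] sub  r2, r4, r3 → r2=0x75
body[3] mov  r1, r4 → r1=0x75
body[4] xor  r3, r0, r4 → r3=0xcd
body[5] sub  r0, r4, #10 → r0=0x6b
body[6] xor  r0, r1, r4 → r0=0x00
body[7] add  r4, r0, #11 → r4=0x0b
epilogue: pop r4=0x75, sp=0x84
epilogue: pop r0=0xb8, sp=0x85
r4 is callee-saved → restored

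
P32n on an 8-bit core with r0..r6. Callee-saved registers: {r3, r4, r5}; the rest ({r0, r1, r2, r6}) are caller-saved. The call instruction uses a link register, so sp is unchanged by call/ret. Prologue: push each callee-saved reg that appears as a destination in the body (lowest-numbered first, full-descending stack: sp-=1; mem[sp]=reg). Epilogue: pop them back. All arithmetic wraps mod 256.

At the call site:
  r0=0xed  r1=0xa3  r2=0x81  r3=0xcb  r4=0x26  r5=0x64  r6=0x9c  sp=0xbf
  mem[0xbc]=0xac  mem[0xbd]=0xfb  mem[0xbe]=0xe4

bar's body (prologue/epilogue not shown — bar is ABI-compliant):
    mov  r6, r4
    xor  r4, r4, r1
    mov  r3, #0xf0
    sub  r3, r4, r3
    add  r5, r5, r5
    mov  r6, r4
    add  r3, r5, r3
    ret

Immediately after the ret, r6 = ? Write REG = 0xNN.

prologue: push r3 → mem[0xbe]=0xcb, sp=0xbe
prologue: push r4 → mem[0xbd]=0x26, sp=0xbd
prologue: push r5 → mem[0xbc]=0x64, sp=0xbc
body[0] mov  r6, r4 → r6=0x26
body[1] xor  r4, r4, r1 → r4=0x85
body[2] mov  r3, #0xf0 → r3=0xf0
body[3] sub  r3, r4, r3 → r3=0x95
body[4] add  r5, r5, r5 → r5=0xc8
body[5] mov  r6, r4 → r6=0x85
body[6] add  r3, r5, r3 → r3=0x5d
epilogue: pop r5=0x64, sp=0xbd
epilogue: pop r4=0x26, sp=0xbe
epilogue: pop r3=0xcb, sp=0xbf
r6 is caller-saved → body value

REG = 0x85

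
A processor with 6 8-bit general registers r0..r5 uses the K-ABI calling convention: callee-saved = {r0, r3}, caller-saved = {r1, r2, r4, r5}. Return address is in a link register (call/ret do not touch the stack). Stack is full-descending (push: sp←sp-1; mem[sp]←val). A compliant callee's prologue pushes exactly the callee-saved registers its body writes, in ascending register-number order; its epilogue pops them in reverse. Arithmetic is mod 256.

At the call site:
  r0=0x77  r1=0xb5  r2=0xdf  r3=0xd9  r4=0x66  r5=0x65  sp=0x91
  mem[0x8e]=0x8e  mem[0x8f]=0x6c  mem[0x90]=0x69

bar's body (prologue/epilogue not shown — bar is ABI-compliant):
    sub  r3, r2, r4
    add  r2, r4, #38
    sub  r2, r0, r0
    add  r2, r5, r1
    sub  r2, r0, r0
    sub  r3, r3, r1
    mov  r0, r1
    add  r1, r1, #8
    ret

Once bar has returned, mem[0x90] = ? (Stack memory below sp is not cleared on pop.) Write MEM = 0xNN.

prologue: push r0 → mem[0x90]=0x77, sp=0x90
prologue: push r3 → mem[0x8f]=0xd9, sp=0x8f
body[0] sub  r3, r2, r4 → r3=0x79
body[1] add  r2, r4, #38 → r2=0x8c
body[2] sub  r2, r0, r0 → r2=0x00
body[3] add  r2, r5, r1 → r2=0x1a
body[4] sub  r2, r0, r0 → r2=0x00
body[5] sub  r3, r3, r1 → r3=0xc4
body[6] mov  r0, r1 → r0=0xb5
body[7] add  r1, r1, #8 → r1=0xbd
epilogue: pop r3=0xd9, sp=0x90
epilogue: pop r0=0x77, sp=0x91
prologue pushed ['r0', 'r3'] at ['0x90', '0x8f']

MEM = 0x77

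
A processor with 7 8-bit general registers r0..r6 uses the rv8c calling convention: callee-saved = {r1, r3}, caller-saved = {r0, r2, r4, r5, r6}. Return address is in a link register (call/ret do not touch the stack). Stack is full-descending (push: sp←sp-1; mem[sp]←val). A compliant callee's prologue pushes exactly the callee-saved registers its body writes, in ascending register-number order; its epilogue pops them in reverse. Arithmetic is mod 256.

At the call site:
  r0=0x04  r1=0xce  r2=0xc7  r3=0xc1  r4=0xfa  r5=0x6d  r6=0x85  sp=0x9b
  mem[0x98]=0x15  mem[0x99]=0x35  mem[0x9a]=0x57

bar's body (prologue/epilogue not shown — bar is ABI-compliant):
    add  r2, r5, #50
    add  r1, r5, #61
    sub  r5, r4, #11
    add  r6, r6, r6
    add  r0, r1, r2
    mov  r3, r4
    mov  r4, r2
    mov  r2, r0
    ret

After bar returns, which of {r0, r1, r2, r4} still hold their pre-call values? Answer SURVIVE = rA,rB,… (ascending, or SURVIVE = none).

prologue: push r1 → mem[0x9a]=0xce, sp=0x9a
prologue: push r3 → mem[0x99]=0xc1, sp=0x99
body[0] add  r2, r5, #50 → r2=0x9f
body[1] add  r1, r5, #61 → r1=0xaa
body[2] sub  r5, r4, #11 → r5=0xef
body[3] add  r6, r6, r6 → r6=0x0a
body[4] add  r0, r1, r2 → r0=0x49
body[5] mov  r3, r4 → r3=0xfa
body[6] mov  r4, r2 → r4=0x9f
body[7] mov  r2, r0 → r2=0x49
epilogue: pop r3=0xc1, sp=0x9a
epilogue: pop r1=0xce, sp=0x9b
r0: caller-saved, written=True
r1: callee-saved, written=True
r2: caller-saved, written=True
r4: caller-saved, written=True

SURVIVE = r1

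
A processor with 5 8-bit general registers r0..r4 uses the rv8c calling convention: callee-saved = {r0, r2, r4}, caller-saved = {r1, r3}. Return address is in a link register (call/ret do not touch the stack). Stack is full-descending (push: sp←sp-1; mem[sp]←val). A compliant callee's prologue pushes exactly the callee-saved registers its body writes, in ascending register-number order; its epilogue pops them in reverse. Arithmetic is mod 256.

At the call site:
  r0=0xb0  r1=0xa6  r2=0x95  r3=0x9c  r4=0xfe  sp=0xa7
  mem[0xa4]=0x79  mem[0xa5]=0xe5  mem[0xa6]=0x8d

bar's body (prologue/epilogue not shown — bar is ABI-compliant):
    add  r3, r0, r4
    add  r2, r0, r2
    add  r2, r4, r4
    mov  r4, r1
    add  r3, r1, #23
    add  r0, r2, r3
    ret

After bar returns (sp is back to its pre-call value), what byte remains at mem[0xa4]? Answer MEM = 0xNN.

prologue: push r0 → mem[0xa6]=0xb0, sp=0xa6
prologue: push r2 → mem[0xa5]=0x95, sp=0xa5
prologue: push r4 → mem[0xa4]=0xfe, sp=0xa4
body[0] add  r3, r0, r4 → r3=0xae
body[1] add  r2, r0, r2 → r2=0x45
body[2] add  r2, r4, r4 → r2=0xfc
body[3] mov  r4, r1 → r4=0xa6
body[4] add  r3, r1, #23 → r3=0xbd
body[5] add  r0, r2, r3 → r0=0xb9
epilogue: pop r4=0xfe, sp=0xa5
epilogue: pop r2=0x95, sp=0xa6
epilogue: pop r0=0xb0, sp=0xa7
prologue pushed ['r0', 'r2', 'r4'] at ['0xa6', '0xa5', '0xa4']

MEM = 0xfe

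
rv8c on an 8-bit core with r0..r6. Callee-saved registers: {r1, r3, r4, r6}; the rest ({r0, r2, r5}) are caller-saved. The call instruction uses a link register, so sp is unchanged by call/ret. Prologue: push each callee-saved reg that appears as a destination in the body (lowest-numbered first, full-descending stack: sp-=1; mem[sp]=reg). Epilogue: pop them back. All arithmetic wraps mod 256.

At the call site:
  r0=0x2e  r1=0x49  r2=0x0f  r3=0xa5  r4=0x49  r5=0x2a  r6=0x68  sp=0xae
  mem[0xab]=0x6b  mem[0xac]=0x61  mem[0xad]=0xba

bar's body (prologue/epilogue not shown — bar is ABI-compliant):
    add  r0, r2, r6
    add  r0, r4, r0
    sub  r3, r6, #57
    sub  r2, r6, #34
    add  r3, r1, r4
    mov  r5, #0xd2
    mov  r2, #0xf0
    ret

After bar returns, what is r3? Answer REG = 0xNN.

prologue: push r3 → mem[0xad]=0xa5, sp=0xad
body[0] add  r0, r2, r6 → r0=0x77
body[1] add  r0, r4, r0 → r0=0xc0
body[2] sub  r3, r6, #57 → r3=0x2f
body[3] sub  r2, r6, #34 → r2=0x46
body[4] add  r3, r1, r4 → r3=0x92
body[5] mov  r5, #0xd2 → r5=0xd2
body[6] mov  r2, #0xf0 → r2=0xf0
epilogue: pop r3=0xa5, sp=0xae
r3 is callee-saved → restored

REG = 0xa5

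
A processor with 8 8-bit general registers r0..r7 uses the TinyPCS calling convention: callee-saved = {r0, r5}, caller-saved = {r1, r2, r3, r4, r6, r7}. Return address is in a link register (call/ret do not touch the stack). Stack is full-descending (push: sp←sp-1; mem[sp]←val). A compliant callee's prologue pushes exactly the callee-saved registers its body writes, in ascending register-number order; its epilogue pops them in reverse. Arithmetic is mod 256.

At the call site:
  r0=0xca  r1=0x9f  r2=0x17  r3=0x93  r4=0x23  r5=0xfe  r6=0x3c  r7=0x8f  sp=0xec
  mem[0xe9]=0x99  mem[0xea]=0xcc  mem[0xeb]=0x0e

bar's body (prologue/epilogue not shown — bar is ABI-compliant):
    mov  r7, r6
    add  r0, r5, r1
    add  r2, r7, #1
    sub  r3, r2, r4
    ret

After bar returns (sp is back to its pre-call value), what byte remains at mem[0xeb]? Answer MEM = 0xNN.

prologue: push r0 → mem[0xeb]=0xca, sp=0xeb
body[0] mov  r7, r6 → r7=0x3c
body[1] add  r0, r5, r1 → r0=0x9d
body[2] add  r2, r7, #1 → r2=0x3d
body[3] sub  r3, r2, r4 → r3=0x1a
epilogue: pop r0=0xca, sp=0xec
prologue pushed ['r0'] at ['0xeb']

MEM = 0xca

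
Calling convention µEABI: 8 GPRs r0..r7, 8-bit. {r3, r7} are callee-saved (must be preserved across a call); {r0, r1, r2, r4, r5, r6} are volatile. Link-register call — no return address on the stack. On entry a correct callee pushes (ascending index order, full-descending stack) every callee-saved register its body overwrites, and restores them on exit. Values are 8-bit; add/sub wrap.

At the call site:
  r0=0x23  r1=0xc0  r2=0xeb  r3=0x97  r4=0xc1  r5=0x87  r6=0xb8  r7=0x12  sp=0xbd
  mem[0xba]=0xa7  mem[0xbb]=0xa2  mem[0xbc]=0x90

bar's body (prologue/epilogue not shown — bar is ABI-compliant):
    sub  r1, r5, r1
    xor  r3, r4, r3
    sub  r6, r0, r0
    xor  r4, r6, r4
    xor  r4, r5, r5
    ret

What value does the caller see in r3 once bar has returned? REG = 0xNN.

prologue: push r3 → mem[0xbc]=0x97, sp=0xbc
body[0] sub  r1, r5, r1 → r1=0xc7
body[1] xor  r3, r4, r3 → r3=0x56
body[2] sub  r6, r0, r0 → r6=0x00
body[3] xor  r4, r6, r4 → r4=0xc1
body[4] xor  r4, r5, r5 → r4=0x00
epilogue: pop r3=0x97, sp=0xbd
r3 is callee-saved → restored

REG = 0x97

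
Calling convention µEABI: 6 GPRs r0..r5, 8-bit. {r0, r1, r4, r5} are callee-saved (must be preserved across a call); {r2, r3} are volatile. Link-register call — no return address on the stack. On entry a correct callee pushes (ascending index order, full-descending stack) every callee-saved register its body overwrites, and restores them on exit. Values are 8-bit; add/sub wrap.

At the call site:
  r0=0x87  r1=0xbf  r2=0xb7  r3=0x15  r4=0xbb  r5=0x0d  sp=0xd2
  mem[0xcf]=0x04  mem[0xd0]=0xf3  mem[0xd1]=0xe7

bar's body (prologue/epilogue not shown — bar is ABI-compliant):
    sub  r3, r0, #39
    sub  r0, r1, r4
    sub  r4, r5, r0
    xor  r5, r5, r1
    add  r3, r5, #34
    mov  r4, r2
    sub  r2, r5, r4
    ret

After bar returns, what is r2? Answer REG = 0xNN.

prologue: push r0 -> mem[0xd1]=0x87, sp=0xd1
prologue: push r4 -> mem[0xd0]=0xbb, sp=0xd0
prologue: push r5 -> mem[0xcf]=0x0d, sp=0xcf
body[0] sub  r3, r0, #39 -> r3=0x60
body[1] sub  r0, r1, r4 -> r0=0x04
body[2] sub  r4, r5, r0 -> r4=0x09
body[3] xor  r5, r5, r1 -> r5=0xb2
body[4] add  r3, r5, #34 -> r3=0xd4
body[5] mov  r4, r2 -> r4=0xb7
body[6] sub  r2, r5, r4 -> r2=0xfb
epilogue: pop r5=0x0d, sp=0xd0
epilogue: pop r4=0xbb, sp=0xd1
epilogue: pop r0=0x87, sp=0xd2
r2 is caller-saved -> body value

REG = 0xfb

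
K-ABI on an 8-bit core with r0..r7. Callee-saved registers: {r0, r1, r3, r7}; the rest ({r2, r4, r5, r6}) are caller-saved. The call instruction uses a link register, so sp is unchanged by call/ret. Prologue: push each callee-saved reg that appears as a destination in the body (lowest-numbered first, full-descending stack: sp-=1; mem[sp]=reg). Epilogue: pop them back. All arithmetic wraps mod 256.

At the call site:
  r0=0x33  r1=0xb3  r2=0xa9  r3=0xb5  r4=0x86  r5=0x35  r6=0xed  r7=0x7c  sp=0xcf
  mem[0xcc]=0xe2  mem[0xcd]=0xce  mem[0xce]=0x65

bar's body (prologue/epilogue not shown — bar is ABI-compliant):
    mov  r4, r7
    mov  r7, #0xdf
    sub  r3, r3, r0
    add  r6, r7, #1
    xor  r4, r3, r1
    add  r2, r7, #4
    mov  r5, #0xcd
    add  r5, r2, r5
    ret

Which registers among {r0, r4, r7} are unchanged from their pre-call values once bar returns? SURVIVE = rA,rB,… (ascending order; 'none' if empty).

prologue: push r3 -> mem[0xce]=0xb5, sp=0xce
prologue: push r7 -> mem[0xcd]=0x7c, sp=0xcd
body[0] mov  r4, r7 -> r4=0x7c
body[1] mov  r7, #0xdf -> r7=0xdf
body[2] sub  r3, r3, r0 -> r3=0x82
body[3] add  r6, r7, #1 -> r6=0xe0
body[4] xor  r4, r3, r1 -> r4=0x31
body[5] add  r2, r7, #4 -> r2=0xe3
body[6] mov  r5, #0xcd -> r5=0xcd
body[7] add  r5, r2, r5 -> r5=0xb0
epilogue: pop r7=0x7c, sp=0xce
epilogue: pop r3=0xb5, sp=0xcf
r0: callee-saved, written=False
r4: caller-saved, written=True
r7: callee-saved, written=True

SURVIVE = r0,r7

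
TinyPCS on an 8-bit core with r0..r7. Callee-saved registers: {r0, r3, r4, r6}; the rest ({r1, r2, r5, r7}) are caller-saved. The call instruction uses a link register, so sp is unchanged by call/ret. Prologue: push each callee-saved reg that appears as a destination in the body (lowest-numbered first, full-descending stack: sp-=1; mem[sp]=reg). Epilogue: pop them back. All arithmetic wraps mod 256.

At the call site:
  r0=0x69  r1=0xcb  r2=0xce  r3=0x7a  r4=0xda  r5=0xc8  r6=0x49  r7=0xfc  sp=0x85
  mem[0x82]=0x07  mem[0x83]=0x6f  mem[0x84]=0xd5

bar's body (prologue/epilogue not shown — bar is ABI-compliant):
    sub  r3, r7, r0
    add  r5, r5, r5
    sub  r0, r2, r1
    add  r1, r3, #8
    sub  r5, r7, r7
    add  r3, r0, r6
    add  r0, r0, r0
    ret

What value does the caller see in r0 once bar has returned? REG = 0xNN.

prologue: push r0 -> mem[0x84]=0x69, sp=0x84
prologue: push r3 -> mem[0x83]=0x7a, sp=0x83
body[0] sub  r3, r7, r0 -> r3=0x93
body[1] add  r5, r5, r5 -> r5=0x90
body[2] sub  r0, r2, r1 -> r0=0x03
body[3] add  r1, r3, #8 -> r1=0x9b
body[4] sub  r5, r7, r7 -> r5=0x00
body[5] add  r3, r0, r6 -> r3=0x4c
body[6] add  r0, r0, r0 -> r0=0x06
epilogue: pop r3=0x7a, sp=0x84
epilogue: pop r0=0x69, sp=0x85
r0 is callee-saved -> restored

REG = 0x69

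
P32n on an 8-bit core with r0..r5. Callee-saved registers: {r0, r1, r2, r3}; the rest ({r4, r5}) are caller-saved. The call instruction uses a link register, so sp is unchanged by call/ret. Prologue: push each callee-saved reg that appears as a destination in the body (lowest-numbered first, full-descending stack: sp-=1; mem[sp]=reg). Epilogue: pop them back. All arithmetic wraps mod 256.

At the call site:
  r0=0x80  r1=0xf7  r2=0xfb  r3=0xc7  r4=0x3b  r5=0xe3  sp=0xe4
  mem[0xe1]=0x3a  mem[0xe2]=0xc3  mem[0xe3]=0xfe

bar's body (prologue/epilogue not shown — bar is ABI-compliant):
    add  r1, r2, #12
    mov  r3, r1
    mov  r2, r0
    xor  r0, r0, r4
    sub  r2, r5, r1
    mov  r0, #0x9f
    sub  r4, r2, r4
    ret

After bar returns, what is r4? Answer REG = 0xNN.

REG = 0xa1

prologue: push r0 → mem[0xe3]=0x80, sp=0xe3
prologue: push r1 → mem[0xe2]=0xf7, sp=0xe2
prologue: push r2 → mem[0xe1]=0xfb, sp=0xe1
prologue: push r3 → mem[0xe0]=0xc7, sp=0xe0
body[0] add  r1, r2, #12 → r1=0x07
body[1] mov  r3, r1 → r3=0x07
body[2] mov  r2, r0 → r2=0x80
body[3] xor  r0, r0, r4 → r0=0xbb
body[4] sub  r2, r5, r1 → r2=0xdc
body[5] mov  r0, #0x9f → r0=0x9f
body[6] sub  r4, r2, r4 → r4=0xa1
epilogue: pop r3=0xc7, sp=0xe1
epilogue: pop r2=0xfb, sp=0xe2
epilogue: pop r1=0xf7, sp=0xe3
epilogue: pop r0=0x80, sp=0xe4
r4 is caller-saved → body value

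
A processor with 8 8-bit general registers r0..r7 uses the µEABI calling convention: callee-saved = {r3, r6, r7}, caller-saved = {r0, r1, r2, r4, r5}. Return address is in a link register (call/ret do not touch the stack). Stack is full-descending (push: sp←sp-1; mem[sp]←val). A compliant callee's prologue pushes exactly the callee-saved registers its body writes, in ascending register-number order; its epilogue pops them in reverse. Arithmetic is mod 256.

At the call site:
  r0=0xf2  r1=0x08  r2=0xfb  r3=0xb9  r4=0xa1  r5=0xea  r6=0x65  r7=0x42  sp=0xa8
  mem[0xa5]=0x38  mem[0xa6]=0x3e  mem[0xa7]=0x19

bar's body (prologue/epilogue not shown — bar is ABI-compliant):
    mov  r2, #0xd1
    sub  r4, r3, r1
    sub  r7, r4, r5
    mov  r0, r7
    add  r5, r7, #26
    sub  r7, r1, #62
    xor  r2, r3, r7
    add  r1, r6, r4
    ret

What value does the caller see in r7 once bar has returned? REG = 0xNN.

prologue: push r7 → mem[0xa7]=0x42, sp=0xa7
body[0] mov  r2, #0xd1 → r2=0xd1
body[1] sub  r4, r3, r1 → r4=0xb1
body[2] sub  r7, r4, r5 → r7=0xc7
body[3] mov  r0, r7 → r0=0xc7
body[4] add  r5, r7, #26 → r5=0xe1
body[5] sub  r7, r1, #62 → r7=0xca
body[6] xor  r2, r3, r7 → r2=0x73
body[7] add  r1, r6, r4 → r1=0x16
epilogue: pop r7=0x42, sp=0xa8
r7 is callee-saved → restored

REG = 0x42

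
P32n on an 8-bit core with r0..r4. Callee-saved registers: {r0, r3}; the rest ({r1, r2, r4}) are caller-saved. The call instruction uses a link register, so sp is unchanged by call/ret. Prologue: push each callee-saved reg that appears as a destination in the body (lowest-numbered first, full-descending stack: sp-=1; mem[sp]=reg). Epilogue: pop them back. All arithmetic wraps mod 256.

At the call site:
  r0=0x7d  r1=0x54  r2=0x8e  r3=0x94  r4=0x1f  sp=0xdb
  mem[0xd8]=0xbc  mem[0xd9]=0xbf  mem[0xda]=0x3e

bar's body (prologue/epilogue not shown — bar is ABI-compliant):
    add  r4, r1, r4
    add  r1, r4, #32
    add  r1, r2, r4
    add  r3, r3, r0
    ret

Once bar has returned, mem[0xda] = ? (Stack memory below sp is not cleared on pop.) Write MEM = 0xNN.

MEM = 0x94

prologue: push r3 → mem[0xda]=0x94, sp=0xda
body[0] add  r4, r1, r4 → r4=0x73
body[1] add  r1, r4, #32 → r1=0x93
body[2] add  r1, r2, r4 → r1=0x01
body[3] add  r3, r3, r0 → r3=0x11
epilogue: pop r3=0x94, sp=0xdb
prologue pushed ['r3'] at ['0xda']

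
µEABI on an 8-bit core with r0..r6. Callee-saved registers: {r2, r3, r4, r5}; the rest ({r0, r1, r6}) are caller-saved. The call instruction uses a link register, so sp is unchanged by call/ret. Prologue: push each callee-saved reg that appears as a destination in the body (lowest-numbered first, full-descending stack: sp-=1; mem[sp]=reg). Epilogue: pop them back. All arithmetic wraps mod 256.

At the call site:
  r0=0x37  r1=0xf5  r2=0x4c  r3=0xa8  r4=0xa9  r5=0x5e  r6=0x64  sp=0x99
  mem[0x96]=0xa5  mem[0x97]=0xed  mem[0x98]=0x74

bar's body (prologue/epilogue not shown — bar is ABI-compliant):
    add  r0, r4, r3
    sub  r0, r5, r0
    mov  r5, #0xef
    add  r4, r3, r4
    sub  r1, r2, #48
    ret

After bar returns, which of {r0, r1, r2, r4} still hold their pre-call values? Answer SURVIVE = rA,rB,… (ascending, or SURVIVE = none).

SURVIVE = r2,r4

prologue: push r4 -> mem[0x98]=0xa9, sp=0x98
prologue: push r5 -> mem[0x97]=0x5e, sp=0x97
body[0] add  r0, r4, r3 -> r0=0x51
body[1] sub  r0, r5, r0 -> r0=0x0d
body[2] mov  r5, #0xef -> r5=0xef
body[3] add  r4, r3, r4 -> r4=0x51
body[4] sub  r1, r2, #48 -> r1=0x1c
epilogue: pop r5=0x5e, sp=0x98
epilogue: pop r4=0xa9, sp=0x99
r0: caller-saved, written=True
r1: caller-saved, written=True
r2: callee-saved, written=False
r4: callee-saved, written=True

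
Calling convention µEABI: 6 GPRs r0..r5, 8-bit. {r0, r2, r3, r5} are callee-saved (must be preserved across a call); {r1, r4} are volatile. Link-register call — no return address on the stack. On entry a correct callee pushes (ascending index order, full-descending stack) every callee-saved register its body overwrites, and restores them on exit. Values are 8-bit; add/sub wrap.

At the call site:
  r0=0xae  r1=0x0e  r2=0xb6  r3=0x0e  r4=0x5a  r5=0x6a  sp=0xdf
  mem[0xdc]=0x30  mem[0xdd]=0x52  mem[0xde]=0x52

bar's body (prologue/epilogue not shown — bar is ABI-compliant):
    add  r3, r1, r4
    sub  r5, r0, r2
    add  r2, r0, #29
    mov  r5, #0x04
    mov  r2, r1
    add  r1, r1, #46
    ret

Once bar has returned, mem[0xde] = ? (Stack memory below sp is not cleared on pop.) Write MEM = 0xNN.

MEM = 0xb6

prologue: push r2 -> mem[0xde]=0xb6, sp=0xde
prologue: push r3 -> mem[0xdd]=0x0e, sp=0xdd
prologue: push r5 -> mem[0xdc]=0x6a, sp=0xdc
body[0] add  r3, r1, r4 -> r3=0x68
body[1] sub  r5, r0, r2 -> r5=0xf8
body[2] add  r2, r0, #29 -> r2=0xcb
body[3] mov  r5, #0x04 -> r5=0x04
body[4] mov  r2, r1 -> r2=0x0e
body[5] add  r1, r1, #46 -> r1=0x3c
epilogue: pop r5=0x6a, sp=0xdd
epilogue: pop r3=0x0e, sp=0xde
epilogue: pop r2=0xb6, sp=0xdf
prologue pushed ['r2', 'r3', 'r5'] at ['0xde', '0xdd', '0xdc']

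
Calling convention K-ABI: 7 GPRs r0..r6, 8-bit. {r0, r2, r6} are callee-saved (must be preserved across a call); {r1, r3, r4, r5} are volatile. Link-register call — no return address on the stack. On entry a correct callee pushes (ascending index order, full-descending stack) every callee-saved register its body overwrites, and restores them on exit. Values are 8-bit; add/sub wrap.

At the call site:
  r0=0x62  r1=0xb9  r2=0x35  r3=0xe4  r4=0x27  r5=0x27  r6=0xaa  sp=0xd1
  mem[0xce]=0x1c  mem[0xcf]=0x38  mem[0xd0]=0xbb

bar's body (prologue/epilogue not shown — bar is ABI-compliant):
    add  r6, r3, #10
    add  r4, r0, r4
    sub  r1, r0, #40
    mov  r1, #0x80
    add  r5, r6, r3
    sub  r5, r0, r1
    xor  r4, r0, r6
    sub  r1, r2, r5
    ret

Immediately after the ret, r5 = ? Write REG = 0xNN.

prologue: push r6 -> mem[0xd0]=0xaa, sp=0xd0
body[0] add  r6, r3, #10 -> r6=0xee
body[1] add  r4, r0, r4 -> r4=0x89
body[2] sub  r1, r0, #40 -> r1=0x3a
body[3] mov  r1, #0x80 -> r1=0x80
body[4] add  r5, r6, r3 -> r5=0xd2
body[5] sub  r5, r0, r1 -> r5=0xe2
body[6] xor  r4, r0, r6 -> r4=0x8c
body[7] sub  r1, r2, r5 -> r1=0x53
epilogue: pop r6=0xaa, sp=0xd1
r5 is caller-saved -> body value

REG = 0xe2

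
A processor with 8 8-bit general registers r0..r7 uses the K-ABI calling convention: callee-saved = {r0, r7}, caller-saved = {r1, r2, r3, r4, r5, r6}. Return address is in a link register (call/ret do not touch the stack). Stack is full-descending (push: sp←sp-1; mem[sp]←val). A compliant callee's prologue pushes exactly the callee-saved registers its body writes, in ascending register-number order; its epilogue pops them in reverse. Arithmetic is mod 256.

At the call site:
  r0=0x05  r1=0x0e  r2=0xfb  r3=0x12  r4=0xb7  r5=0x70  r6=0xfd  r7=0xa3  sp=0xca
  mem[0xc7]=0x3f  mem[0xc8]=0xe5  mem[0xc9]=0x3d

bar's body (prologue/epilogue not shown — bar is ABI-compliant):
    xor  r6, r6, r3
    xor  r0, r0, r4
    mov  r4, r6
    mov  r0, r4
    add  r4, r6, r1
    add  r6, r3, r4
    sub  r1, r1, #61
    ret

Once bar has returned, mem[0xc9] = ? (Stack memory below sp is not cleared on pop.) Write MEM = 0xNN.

MEM = 0x05

prologue: push r0 → mem[0xc9]=0x05, sp=0xc9
body[0] xor  r6, r6, r3 → r6=0xef
body[1] xor  r0, r0, r4 → r0=0xb2
body[2] mov  r4, r6 → r4=0xef
body[3] mov  r0, r4 → r0=0xef
body[4] add  r4, r6, r1 → r4=0xfd
body[5] add  r6, r3, r4 → r6=0x0f
body[6] sub  r1, r1, #61 → r1=0xd1
epilogue: pop r0=0x05, sp=0xca
prologue pushed ['r0'] at ['0xc9']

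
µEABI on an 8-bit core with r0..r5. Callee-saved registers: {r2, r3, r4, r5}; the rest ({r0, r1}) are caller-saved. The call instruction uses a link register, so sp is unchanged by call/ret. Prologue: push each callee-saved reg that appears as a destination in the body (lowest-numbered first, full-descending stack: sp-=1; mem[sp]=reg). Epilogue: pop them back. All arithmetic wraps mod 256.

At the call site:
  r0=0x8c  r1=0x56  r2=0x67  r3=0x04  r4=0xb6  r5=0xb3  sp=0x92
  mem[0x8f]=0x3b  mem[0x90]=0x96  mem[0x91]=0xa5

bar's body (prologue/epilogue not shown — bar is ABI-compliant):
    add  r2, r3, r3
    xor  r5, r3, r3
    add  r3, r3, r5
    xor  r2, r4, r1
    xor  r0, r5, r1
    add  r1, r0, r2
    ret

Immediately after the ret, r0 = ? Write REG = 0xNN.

REG = 0x56

prologue: push r2 → mem[0x91]=0x67, sp=0x91
prologue: push r3 → mem[0x90]=0x04, sp=0x90
prologue: push r5 → mem[0x8f]=0xb3, sp=0x8f
body[0] add  r2, r3, r3 → r2=0x08
body[1] xor  r5, r3, r3 → r5=0x00
body[2] add  r3, r3, r5 → r3=0x04
body[3] xor  r2, r4, r1 → r2=0xe0
body[4] xor  r0, r5, r1 → r0=0x56
body[5] add  r1, r0, r2 → r1=0x36
epilogue: pop r5=0xb3, sp=0x90
epilogue: pop r3=0x04, sp=0x91
epilogue: pop r2=0x67, sp=0x92
r0 is caller-saved → body value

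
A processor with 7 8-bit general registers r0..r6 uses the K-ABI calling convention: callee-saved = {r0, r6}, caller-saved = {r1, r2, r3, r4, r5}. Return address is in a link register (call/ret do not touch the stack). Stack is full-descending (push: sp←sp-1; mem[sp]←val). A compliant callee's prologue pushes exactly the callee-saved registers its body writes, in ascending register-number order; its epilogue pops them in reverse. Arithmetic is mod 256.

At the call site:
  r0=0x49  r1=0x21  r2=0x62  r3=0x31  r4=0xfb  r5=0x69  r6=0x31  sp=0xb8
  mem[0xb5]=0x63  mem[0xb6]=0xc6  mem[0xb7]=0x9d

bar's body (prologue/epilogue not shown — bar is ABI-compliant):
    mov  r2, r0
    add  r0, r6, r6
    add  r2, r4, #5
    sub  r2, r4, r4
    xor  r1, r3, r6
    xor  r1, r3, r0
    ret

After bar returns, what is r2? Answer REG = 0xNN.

prologue: push r0 -> mem[0xb7]=0x49, sp=0xb7
body[0] mov  r2, r0 -> r2=0x49
body[1] add  r0, r6, r6 -> r0=0x62
body[2] add  r2, r4, #5 -> r2=0x00
body[3] sub  r2, r4, r4 -> r2=0x00
body[4] xor  r1, r3, r6 -> r1=0x00
body[5] xor  r1, r3, r0 -> r1=0x53
epilogue: pop r0=0x49, sp=0xb8
r2 is caller-saved -> body value

REG = 0x00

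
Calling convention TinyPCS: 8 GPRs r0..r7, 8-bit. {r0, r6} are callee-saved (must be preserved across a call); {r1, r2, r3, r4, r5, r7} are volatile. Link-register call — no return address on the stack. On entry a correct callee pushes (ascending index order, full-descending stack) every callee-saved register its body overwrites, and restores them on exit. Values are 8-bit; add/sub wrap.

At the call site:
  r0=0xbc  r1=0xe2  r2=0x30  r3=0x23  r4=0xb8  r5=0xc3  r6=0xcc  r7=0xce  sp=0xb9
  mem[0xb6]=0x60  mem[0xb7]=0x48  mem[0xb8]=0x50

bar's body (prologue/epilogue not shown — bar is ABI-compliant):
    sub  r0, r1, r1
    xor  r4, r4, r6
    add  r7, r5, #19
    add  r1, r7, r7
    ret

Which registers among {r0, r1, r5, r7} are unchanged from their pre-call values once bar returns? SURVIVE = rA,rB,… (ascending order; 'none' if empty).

prologue: push r0 → mem[0xb8]=0xbc, sp=0xb8
body[0] sub  r0, r1, r1 → r0=0x00
body[1] xor  r4, r4, r6 → r4=0x74
body[2] add  r7, r5, #19 → r7=0xd6
body[3] add  r1, r7, r7 → r1=0xac
epilogue: pop r0=0xbc, sp=0xb9
r0: callee-saved, written=True
r1: caller-saved, written=True
r5: caller-saved, written=False
r7: caller-saved, written=True

SURVIVE = r0,r5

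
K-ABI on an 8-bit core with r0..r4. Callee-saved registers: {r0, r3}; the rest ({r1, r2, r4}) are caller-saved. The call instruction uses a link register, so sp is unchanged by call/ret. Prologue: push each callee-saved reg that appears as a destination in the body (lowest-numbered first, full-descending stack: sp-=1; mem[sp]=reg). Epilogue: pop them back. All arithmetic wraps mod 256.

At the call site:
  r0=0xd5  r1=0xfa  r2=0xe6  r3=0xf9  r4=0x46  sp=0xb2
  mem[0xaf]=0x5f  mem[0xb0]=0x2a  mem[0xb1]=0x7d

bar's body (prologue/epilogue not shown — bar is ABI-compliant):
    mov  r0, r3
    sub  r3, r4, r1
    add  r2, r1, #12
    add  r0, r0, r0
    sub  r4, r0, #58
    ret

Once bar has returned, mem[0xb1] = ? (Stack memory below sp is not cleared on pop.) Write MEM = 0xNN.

prologue: push r0 -> mem[0xb1]=0xd5, sp=0xb1
prologue: push r3 -> mem[0xb0]=0xf9, sp=0xb0
body[0] mov  r0, r3 -> r0=0xf9
body[1] sub  r3, r4, r1 -> r3=0x4c
body[2] add  r2, r1, #12 -> r2=0x06
body[3] add  r0, r0, r0 -> r0=0xf2
body[4] sub  r4, r0, #58 -> r4=0xb8
epilogue: pop r3=0xf9, sp=0xb1
epilogue: pop r0=0xd5, sp=0xb2
prologue pushed ['r0', 'r3'] at ['0xb1', '0xb0']

MEM = 0xd5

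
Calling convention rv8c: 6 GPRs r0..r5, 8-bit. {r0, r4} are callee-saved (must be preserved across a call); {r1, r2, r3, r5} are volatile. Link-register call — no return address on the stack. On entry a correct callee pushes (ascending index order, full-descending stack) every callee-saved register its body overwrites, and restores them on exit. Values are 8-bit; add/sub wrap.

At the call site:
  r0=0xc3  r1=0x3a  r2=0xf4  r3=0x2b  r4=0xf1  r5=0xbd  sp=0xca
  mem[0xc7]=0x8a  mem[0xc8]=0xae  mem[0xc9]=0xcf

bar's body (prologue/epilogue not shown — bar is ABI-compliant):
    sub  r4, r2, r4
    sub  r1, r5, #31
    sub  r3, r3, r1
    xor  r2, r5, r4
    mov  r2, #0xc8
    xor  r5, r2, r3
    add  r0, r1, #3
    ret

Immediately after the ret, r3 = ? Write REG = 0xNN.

REG = 0x8d

prologue: push r0 → mem[0xc9]=0xc3, sp=0xc9
prologue: push r4 → mem[0xc8]=0xf1, sp=0xc8
body[0] sub  r4, r2, r4 → r4=0x03
body[1] sub  r1, r5, #31 → r1=0x9e
body[2] sub  r3, r3, r1 → r3=0x8d
body[3] xor  r2, r5, r4 → r2=0xbe
body[4] mov  r2, #0xc8 → r2=0xc8
body[5] xor  r5, r2, r3 → r5=0x45
body[6] add  r0, r1, #3 → r0=0xa1
epilogue: pop r4=0xf1, sp=0xc9
epilogue: pop r0=0xc3, sp=0xca
r3 is caller-saved → body value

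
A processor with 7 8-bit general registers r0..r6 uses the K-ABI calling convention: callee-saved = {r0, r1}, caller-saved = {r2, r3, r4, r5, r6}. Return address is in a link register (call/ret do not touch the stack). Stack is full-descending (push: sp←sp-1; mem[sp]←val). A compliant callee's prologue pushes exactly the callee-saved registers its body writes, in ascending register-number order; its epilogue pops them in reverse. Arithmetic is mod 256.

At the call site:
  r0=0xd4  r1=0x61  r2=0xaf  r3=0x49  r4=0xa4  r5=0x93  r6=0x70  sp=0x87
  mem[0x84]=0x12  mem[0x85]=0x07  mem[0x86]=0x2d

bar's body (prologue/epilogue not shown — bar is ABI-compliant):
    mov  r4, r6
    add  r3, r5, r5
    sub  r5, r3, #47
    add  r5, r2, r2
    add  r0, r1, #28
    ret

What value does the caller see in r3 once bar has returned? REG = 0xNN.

REG = 0x26

prologue: push r0 → mem[0x86]=0xd4, sp=0x86
body[0] mov  r4, r6 → r4=0x70
body[1] add  r3, r5, r5 → r3=0x26
body[2] sub  r5, r3, #47 → r5=0xf7
body[3] add  r5, r2, r2 → r5=0x5e
body[4] add  r0, r1, #28 → r0=0x7d
epilogue: pop r0=0xd4, sp=0x87
r3 is caller-saved → body value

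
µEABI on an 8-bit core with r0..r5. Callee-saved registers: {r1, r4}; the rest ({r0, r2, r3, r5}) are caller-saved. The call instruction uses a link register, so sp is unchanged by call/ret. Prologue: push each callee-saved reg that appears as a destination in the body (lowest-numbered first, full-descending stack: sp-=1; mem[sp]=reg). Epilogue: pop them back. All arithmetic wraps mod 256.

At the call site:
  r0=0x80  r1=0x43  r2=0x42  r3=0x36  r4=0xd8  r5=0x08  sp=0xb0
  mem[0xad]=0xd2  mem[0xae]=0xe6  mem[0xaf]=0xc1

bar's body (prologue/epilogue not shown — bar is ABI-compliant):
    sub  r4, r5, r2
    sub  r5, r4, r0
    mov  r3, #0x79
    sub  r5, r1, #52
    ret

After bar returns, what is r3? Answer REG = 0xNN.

REG = 0x79

prologue: push r4 → mem[0xaf]=0xd8, sp=0xaf
body[0] sub  r4, r5, r2 → r4=0xc6
body[1] sub  r5, r4, r0 → r5=0x46
body[2] mov  r3, #0x79 → r3=0x79
body[3] sub  r5, r1, #52 → r5=0x0f
epilogue: pop r4=0xd8, sp=0xb0
r3 is caller-saved → body value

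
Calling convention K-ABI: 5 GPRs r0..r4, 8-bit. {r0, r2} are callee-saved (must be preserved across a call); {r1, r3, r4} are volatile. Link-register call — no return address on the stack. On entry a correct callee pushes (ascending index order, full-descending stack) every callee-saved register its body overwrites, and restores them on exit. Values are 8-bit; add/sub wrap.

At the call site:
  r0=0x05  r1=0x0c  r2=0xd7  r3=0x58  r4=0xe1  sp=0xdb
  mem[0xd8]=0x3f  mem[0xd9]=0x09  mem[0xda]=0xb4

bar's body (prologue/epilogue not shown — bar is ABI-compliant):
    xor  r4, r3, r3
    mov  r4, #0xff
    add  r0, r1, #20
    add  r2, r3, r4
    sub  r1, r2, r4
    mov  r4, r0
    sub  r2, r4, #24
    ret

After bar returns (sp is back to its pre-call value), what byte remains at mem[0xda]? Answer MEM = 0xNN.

prologue: push r0 -> mem[0xda]=0x05, sp=0xda
prologue: push r2 -> mem[0xd9]=0xd7, sp=0xd9
body[0] xor  r4, r3, r3 -> r4=0x00
body[1] mov  r4, #0xff -> r4=0xff
body[2] add  r0, r1, #20 -> r0=0x20
body[3] add  r2, r3, r4 -> r2=0x57
body[4] sub  r1, r2, r4 -> r1=0x58
body[5] mov  r4, r0 -> r4=0x20
body[6] sub  r2, r4, #24 -> r2=0x08
epilogue: pop r2=0xd7, sp=0xda
epilogue: pop r0=0x05, sp=0xdb
prologue pushed ['r0', 'r2'] at ['0xda', '0xd9']

MEM = 0x05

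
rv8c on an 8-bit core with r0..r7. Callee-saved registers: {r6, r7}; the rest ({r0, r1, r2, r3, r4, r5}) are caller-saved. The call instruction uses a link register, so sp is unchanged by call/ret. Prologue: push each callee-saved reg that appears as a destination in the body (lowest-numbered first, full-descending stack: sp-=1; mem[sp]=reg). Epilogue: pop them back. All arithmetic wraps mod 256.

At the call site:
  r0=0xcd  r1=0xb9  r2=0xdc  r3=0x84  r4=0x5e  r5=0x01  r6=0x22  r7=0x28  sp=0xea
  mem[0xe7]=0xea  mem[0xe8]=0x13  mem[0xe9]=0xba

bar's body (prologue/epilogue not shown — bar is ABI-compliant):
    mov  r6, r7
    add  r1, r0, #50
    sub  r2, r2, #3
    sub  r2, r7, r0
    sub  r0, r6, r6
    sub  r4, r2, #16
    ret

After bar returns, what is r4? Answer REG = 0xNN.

REG = 0x4b

prologue: push r6 → mem[0xe9]=0x22, sp=0xe9
body[0] mov  r6, r7 → r6=0x28
body[1] add  r1, r0, #50 → r1=0xff
body[2] sub  r2, r2, #3 → r2=0xd9
body[3] sub  r2, r7, r0 → r2=0x5b
body[4] sub  r0, r6, r6 → r0=0x00
body[5] sub  r4, r2, #16 → r4=0x4b
epilogue: pop r6=0x22, sp=0xea
r4 is caller-saved → body value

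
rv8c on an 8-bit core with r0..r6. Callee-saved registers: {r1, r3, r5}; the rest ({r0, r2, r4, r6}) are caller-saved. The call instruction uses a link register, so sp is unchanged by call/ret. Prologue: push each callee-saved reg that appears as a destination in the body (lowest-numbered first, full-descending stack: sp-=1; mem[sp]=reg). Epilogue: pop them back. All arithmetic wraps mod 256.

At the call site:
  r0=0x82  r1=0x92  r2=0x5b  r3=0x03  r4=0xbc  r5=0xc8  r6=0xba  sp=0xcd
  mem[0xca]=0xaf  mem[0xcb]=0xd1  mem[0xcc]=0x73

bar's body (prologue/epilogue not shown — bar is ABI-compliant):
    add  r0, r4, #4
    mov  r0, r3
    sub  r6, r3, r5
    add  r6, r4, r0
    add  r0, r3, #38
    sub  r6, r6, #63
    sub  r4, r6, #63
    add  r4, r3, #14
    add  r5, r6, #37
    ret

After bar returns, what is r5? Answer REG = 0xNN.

prologue: push r5 -> mem[0xcc]=0xc8, sp=0xcc
body[0] add  r0, r4, #4 -> r0=0xc0
body[1] mov  r0, r3 -> r0=0x03
body[2] sub  r6, r3, r5 -> r6=0x3b
body[3] add  r6, r4, r0 -> r6=0xbf
body[4] add  r0, r3, #38 -> r0=0x29
body[5] sub  r6, r6, #63 -> r6=0x80
body[6] sub  r4, r6, #63 -> r4=0x41
body[7] add  r4, r3, #14 -> r4=0x11
body[8] add  r5, r6, #37 -> r5=0xa5
epilogue: pop r5=0xc8, sp=0xcd
r5 is callee-saved -> restored

REG = 0xc8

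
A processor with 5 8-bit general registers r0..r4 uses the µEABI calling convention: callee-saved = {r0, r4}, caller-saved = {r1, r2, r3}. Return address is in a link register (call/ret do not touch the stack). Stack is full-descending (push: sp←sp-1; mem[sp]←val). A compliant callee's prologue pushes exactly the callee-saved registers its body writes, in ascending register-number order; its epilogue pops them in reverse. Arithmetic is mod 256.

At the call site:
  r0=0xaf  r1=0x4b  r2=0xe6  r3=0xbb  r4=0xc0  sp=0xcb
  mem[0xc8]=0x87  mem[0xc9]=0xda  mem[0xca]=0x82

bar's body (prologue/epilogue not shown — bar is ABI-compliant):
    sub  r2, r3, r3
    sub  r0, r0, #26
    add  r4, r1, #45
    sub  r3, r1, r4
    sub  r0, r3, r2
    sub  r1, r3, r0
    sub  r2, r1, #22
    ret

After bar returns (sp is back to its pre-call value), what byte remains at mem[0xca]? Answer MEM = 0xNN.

prologue: push r0 → mem[0xca]=0xaf, sp=0xca
prologue: push r4 → mem[0xc9]=0xc0, sp=0xc9
body[0] sub  r2, r3, r3 → r2=0x00
body[1] sub  r0, r0, #26 → r0=0x95
body[2] add  r4, r1, #45 → r4=0x78
body[3] sub  r3, r1, r4 → r3=0xd3
body[4] sub  r0, r3, r2 → r0=0xd3
body[5] sub  r1, r3, r0 → r1=0x00
body[6] sub  r2, r1, #22 → r2=0xea
epilogue: pop r4=0xc0, sp=0xca
epilogue: pop r0=0xaf, sp=0xcb
prologue pushed ['r0', 'r4'] at ['0xca', '0xc9']

MEM = 0xaf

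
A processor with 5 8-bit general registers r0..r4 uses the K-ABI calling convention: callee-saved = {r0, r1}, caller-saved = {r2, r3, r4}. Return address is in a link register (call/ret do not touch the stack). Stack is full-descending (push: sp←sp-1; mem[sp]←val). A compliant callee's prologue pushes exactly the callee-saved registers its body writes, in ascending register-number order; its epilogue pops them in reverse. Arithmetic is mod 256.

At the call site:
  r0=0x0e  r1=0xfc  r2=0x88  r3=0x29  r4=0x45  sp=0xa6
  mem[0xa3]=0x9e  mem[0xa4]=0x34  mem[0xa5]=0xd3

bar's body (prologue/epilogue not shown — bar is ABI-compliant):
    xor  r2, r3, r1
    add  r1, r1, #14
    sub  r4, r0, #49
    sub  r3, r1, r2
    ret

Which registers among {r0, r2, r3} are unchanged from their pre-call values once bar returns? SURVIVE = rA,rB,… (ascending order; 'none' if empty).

prologue: push r1 -> mem[0xa5]=0xfc, sp=0xa5
body[0] xor  r2, r3, r1 -> r2=0xd5
body[1] add  r1, r1, #14 -> r1=0x0a
body[2] sub  r4, r0, #49 -> r4=0xdd
body[3] sub  r3, r1, r2 -> r3=0x35
epilogue: pop r1=0xfc, sp=0xa6
r0: callee-saved, written=False
r2: caller-saved, written=True
r3: caller-saved, written=True

SURVIVE = r0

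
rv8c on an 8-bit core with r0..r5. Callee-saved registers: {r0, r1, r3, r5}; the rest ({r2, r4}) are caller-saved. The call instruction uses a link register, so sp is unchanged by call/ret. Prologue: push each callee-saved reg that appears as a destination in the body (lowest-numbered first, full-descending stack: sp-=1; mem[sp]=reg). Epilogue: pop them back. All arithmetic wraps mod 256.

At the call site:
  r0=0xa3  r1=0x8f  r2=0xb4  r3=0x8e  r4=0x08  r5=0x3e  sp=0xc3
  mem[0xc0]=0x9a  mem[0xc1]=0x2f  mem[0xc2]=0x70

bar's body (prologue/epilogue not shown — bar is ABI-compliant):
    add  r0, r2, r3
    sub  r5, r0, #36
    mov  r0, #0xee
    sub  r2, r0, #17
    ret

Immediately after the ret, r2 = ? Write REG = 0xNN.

prologue: push r0 → mem[0xc2]=0xa3, sp=0xc2
prologue: push r5 → mem[0xc1]=0x3e, sp=0xc1
body[0] add  r0, r2, r3 → r0=0x42
body[1] sub  r5, r0, #36 → r5=0x1e
body[2] mov  r0, #0xee → r0=0xee
body[3] sub  r2, r0, #17 → r2=0xdd
epilogue: pop r5=0x3e, sp=0xc2
epilogue: pop r0=0xa3, sp=0xc3
r2 is caller-saved → body value

REG = 0xdd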